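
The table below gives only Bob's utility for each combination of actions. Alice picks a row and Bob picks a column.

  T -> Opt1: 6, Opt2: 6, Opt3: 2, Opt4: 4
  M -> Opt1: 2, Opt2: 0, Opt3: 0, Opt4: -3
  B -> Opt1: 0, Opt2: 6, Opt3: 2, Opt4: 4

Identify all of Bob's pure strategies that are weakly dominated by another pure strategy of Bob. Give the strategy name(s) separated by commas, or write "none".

Opt3, Opt4

Opt1 is not dominated — it holds its own against Opt2 at M (2>0); Opt3 at T (6>2); Opt4 at T (6>4).
Nothing dominates Opt2: Opt1 at B (6>0); Opt3 at T (6>2); Opt4 at T (6>4).
Opt3: dominated, since Opt2 does at least as well everywhere (T: 6>2, M: 0=0, B: 6>2).
Opt4 is weakly dominated by Opt2 (T: 6>4, M: 0>-3, B: 6>4).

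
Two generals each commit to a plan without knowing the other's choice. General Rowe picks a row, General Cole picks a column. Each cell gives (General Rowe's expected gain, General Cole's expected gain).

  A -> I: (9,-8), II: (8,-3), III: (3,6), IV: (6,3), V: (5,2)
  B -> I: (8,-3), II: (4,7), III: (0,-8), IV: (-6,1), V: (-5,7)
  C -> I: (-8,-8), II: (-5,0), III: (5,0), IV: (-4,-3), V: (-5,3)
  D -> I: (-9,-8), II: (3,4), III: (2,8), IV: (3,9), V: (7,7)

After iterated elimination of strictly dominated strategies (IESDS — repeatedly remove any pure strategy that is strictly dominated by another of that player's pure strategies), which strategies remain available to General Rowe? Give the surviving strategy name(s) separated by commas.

For General Rowe, A strictly dominates B on the remaining columns (I: 9>8, II: 8>4, III: 3>0, IV: 6>-6, V: 5>-5); eliminate B.
For General Cole, II strictly dominates I on the remaining rows (A: -3>-8, C: 0>-8, D: 4>-8); eliminate I.
For General Cole, V strictly dominates II on the remaining rows (A: 2>-3, C: 3>0, D: 7>4); eliminate II.
Among the remaining strategies, none is strictly dominated by another pure strategy of the same player, so the elimination stops.
Surviving strategies — General Rowe: {A, C, D}; General Cole: {III, IV, V}.

A, C, D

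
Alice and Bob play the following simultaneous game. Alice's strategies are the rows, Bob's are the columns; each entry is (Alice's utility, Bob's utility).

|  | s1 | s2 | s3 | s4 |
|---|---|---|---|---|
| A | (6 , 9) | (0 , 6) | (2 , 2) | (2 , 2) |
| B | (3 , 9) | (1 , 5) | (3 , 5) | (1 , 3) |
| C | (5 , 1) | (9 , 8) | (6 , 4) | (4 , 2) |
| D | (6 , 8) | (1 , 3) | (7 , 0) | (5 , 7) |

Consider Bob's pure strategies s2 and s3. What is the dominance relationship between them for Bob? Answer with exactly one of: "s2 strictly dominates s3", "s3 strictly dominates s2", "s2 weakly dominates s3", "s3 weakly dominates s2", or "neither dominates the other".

s2 weakly dominates s3

Compare s2 to s3 across every action of Alice: A: 6>2, B: 5=5, C: 8>4, D: 3>0.
s2 is at least as good everywhere and strictly better somewhere (tied only at B), so s2 weakly but not strictly dominates s3.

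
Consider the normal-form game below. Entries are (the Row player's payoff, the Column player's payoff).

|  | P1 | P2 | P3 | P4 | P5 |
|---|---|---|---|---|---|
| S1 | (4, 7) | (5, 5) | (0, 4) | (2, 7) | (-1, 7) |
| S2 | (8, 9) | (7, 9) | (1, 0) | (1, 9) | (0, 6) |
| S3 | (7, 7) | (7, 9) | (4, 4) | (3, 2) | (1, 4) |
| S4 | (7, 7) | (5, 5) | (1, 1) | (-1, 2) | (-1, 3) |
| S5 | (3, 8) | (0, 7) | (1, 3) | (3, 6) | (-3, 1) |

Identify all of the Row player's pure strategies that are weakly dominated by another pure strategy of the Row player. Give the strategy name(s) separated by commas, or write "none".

S1: dominated, since S3 does at least as well everywhere (P1: 7>4, P2: 7>5, P3: 4>0, P4: 3>2, P5: 1>-1).
Nothing dominates S2: S1 at P1 (8>4); S3 at P1 (8>7); S4 at P1 (8>7); S5 at P1 (8>3).
S3: no other strategy beats it everywhere (S1 at P1 (7>4); S2 at P3 (4>1); S4 at P2 (7>5); S5 at P1 (7>3)).
S4 is weakly dominated by S2 (P1: 8>7, P2: 7>5, P3: 1=1, P4: 1>-1, P5: 0>-1).
S5 is weakly dominated by S3 (P1: 7>3, P2: 7>0, P3: 4>1, P4: 3=3, P5: 1>-3).

S1, S4, S5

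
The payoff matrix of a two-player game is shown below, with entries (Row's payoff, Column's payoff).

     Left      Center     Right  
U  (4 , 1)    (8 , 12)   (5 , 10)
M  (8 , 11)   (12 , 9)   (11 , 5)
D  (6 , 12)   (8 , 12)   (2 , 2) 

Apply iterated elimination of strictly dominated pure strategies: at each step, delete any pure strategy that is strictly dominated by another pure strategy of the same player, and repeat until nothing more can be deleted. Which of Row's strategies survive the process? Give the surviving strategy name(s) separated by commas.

M

Row's strategy U is strictly dominated by M (Left: 8>4, Center: 12>8, Right: 11>5) and is removed.
Row D is eliminated: M beats it against every remaining column (Left: 8>6, Center: 12>8, Right: 11>2).
For Column, Left strictly dominates Center on the remaining rows (M: 11>9); eliminate Center.
For Column, Left strictly dominates Right on the remaining rows (M: 11>5); eliminate Right.
Among the remaining strategies, none is strictly dominated by another pure strategy of the same player, so the elimination stops.
Surviving strategies — Row: {M}; Column: {Left}.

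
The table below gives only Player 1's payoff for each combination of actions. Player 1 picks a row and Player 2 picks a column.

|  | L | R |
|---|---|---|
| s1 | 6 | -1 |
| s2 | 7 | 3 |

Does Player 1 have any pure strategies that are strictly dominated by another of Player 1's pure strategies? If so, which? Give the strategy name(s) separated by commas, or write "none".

s1: dominated, since s2 does at least as well everywhere (L: 7>6, R: 3>-1).
Nothing dominates s2: s1 at L (7>6).

s1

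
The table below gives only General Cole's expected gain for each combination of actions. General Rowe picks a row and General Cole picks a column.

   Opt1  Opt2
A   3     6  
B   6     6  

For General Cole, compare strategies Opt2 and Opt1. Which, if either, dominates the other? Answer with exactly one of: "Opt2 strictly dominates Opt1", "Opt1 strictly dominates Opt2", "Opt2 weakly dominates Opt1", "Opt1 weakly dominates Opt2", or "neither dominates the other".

Opt2 weakly dominates Opt1

Compare Opt2 to Opt1 across each choice by General Rowe: A: 6>3, B: 6=6.
Opt2 is at least as good everywhere and strictly better somewhere (tied only at B), so Opt2 weakly but not strictly dominates Opt1.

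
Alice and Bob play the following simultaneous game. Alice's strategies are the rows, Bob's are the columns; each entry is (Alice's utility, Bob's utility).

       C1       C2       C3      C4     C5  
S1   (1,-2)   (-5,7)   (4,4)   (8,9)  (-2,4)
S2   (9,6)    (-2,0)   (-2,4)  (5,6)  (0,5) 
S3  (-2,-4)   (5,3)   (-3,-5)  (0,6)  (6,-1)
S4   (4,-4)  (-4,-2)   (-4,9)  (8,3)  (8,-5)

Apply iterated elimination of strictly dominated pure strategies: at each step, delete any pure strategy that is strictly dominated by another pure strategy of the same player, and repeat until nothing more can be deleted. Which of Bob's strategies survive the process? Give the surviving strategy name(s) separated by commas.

Bob's strategy C2 is strictly dominated by C4 (S1: 9>7, S2: 6>0, S3: 6>3, S4: 3>-2) and is removed.
Column C5 is eliminated: C4 beats it against every remaining row (S1: 9>4, S2: 6>5, S3: 6>-1, S4: 3>-5).
For Alice, S1 strictly dominates S3 on the remaining columns (C1: 1>-2, C3: 4>-3, C4: 8>0); eliminate S3.
Among the remaining strategies, none is strictly dominated by another pure strategy of the same player, so the elimination stops.
Surviving strategies — Alice: {S1, S2, S4}; Bob: {C1, C3, C4}.

C1, C3, C4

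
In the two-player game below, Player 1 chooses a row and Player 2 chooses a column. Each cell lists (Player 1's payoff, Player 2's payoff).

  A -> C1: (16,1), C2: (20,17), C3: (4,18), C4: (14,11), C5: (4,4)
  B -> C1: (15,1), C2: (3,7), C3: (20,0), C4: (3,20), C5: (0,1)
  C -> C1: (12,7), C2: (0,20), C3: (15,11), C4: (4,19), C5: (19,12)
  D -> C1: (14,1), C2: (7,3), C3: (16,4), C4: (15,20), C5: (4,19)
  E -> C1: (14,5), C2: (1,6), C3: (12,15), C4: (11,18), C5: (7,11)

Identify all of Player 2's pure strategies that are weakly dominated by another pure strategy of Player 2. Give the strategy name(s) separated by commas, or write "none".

C1 is weakly dominated by C2 (A: 17>1, B: 7>1, C: 20>7, D: 3>1, E: 6>5).
Nothing dominates C2: C1 at A (17>1); C3 at B (7>0); C4 at A (17>11); C5 at A (17>4).
Nothing dominates C3: C1 at A (18>1); C2 at A (18>17); C4 at A (18>11); C5 at A (18>4).
Nothing dominates C4: C1 at A (11>1); C2 at B (20>7); C3 at B (20>0); C5 at A (11>4).
C5 is weakly dominated by C4 (A: 11>4, B: 20>1, C: 19>12, D: 20>19, E: 18>11).

C1, C5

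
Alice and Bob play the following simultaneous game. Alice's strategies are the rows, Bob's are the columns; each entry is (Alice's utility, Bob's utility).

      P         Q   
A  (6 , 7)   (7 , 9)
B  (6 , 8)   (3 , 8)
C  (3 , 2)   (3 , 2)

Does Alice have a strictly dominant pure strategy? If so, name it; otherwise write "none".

A fails to dominate B at P (6=6).
B fails to dominate A at P (6=6).
C fails to dominate A at P (3<6).
No single strategy dominates all the others.

none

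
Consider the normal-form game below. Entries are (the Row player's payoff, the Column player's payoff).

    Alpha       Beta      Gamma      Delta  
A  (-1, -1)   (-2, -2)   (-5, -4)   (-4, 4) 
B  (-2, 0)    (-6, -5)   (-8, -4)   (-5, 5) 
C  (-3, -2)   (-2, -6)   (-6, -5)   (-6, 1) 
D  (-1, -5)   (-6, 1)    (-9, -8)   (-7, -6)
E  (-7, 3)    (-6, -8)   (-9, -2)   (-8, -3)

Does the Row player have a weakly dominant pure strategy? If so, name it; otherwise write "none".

A

A vs B: Alpha: -1>-2, Beta: -2>-6, Gamma: -5>-8, Delta: -4>-5.
A vs C: Alpha: -1>-3, Beta: -2=-2, Gamma: -5>-6, Delta: -4>-6.
A vs D: Alpha: -1=-1, Beta: -2>-6, Gamma: -5>-9, Delta: -4>-7.
A vs E: Alpha: -1>-7, Beta: -2>-6, Gamma: -5>-9, Delta: -4>-8.
A is at least as good as every other strategy against every opponent action, so it is weakly dominant.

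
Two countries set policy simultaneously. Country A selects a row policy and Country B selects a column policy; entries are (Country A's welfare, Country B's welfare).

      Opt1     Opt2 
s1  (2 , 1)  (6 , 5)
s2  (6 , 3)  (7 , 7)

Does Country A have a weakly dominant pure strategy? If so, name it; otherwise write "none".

s2

s2 vs s1: Opt1: 6>2, Opt2: 7>6.
s2 is at least as good as every other strategy against every opponent action, so it is weakly dominant.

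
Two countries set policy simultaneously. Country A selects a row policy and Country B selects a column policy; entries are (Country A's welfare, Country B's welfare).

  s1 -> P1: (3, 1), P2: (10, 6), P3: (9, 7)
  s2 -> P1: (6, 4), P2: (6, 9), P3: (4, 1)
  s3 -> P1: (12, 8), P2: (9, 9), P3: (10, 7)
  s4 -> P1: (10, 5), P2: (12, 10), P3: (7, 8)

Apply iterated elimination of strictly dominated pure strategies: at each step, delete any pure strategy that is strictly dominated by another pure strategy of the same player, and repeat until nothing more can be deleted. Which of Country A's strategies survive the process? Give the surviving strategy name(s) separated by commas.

For Country A, s3 strictly dominates s2 on the remaining columns (P1: 12>6, P2: 9>6, P3: 10>4); eliminate s2.
For Country B, P2 strictly dominates P1 on the remaining rows (s1: 6>1, s3: 9>8, s4: 10>5); eliminate P1.
Among the remaining strategies, none is strictly dominated by another pure strategy of the same player, so the elimination stops.
Surviving strategies — Country A: {s1, s3, s4}; Country B: {P2, P3}.

s1, s3, s4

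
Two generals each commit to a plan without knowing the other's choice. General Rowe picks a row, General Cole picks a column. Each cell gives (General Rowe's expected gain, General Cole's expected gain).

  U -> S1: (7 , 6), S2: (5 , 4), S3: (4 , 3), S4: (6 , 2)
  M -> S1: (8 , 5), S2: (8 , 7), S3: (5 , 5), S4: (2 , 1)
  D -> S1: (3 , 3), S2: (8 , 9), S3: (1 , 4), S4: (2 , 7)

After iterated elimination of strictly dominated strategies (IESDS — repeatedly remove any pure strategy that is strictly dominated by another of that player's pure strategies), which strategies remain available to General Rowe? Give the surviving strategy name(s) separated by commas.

General Cole's strategy S3 is strictly dominated by S2 (U: 4>3, M: 7>5, D: 9>4) and is removed.
General Cole's strategy S4 is strictly dominated by S2 (U: 4>2, M: 7>1, D: 9>7) and is removed.
General Rowe's strategy U is strictly dominated by M (S1: 8>7, S2: 8>5) and is removed.
Column S1 is eliminated: S2 beats it against every remaining row (M: 7>5, D: 9>3).
Among the remaining strategies, none is strictly dominated by another pure strategy of the same player, so the elimination stops.
Surviving strategies — General Rowe: {M, D}; General Cole: {S2}.

M, D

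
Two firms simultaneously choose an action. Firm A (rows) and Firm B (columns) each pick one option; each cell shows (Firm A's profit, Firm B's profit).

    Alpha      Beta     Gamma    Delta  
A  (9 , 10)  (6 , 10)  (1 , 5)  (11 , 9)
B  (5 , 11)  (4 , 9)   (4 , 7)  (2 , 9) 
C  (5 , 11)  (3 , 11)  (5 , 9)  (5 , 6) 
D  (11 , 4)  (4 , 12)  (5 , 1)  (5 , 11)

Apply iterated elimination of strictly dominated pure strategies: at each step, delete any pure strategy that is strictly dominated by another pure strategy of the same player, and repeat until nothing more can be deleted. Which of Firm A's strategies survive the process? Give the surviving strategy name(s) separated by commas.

A, D

Column Gamma is eliminated: Alpha beats it against every remaining row (A: 10>5, B: 11>7, C: 11>9, D: 4>1).
Row B is eliminated: A beats it against every remaining column (Alpha: 9>5, Beta: 6>4, Delta: 11>2).
For Firm A, A strictly dominates C on the remaining columns (Alpha: 9>5, Beta: 6>3, Delta: 11>5); eliminate C.
Column Delta is eliminated: Beta beats it against every remaining row (A: 10>9, D: 12>11).
Among the remaining strategies, none is strictly dominated by another pure strategy of the same player, so the elimination stops.
Surviving strategies — Firm A: {A, D}; Firm B: {Alpha, Beta}.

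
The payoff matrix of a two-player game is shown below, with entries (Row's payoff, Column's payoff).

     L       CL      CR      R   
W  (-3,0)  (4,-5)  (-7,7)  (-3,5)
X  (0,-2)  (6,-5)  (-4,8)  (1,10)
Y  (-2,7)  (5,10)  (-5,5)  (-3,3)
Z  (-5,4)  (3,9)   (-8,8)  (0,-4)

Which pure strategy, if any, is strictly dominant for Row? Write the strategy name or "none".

X

X vs W: L: 0>-3, CL: 6>4, CR: -4>-7, R: 1>-3.
X vs Y: L: 0>-2, CL: 6>5, CR: -4>-5, R: 1>-3.
X vs Z: L: 0>-5, CL: 6>3, CR: -4>-8, R: 1>0.
X strictly beats every other strategy against every opponent action, so it is strictly dominant.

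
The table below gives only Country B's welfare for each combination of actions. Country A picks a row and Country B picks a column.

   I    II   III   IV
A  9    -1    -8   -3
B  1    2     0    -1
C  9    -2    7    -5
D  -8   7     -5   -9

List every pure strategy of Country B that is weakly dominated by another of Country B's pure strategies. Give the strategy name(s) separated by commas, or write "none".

IV

Nothing dominates I: II at A (9>-1); III at A (9>-8); IV at A (9>-3).
II is not dominated — it holds its own against I at B (2>1); III at A (-1>-8); IV at A (-1>-3).
III: no other strategy beats it everywhere (I at D (-5>-8); II at C (7>-2); IV at B (0>-1)).
I weakly dominates IV — A: 9>-3, B: 1>-1, C: 9>-5, D: -8>-9.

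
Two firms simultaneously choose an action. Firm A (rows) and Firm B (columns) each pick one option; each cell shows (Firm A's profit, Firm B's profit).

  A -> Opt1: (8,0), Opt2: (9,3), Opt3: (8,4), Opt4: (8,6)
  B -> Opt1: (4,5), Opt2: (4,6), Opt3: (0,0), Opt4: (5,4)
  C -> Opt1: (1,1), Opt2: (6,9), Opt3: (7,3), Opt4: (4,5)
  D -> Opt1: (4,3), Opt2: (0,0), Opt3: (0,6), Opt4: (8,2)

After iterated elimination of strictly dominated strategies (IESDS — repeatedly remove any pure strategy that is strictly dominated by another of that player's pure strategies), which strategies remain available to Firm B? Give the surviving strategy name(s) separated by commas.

Row B is eliminated: A beats it against every remaining column (Opt1: 8>4, Opt2: 9>4, Opt3: 8>0, Opt4: 8>5).
Row C is eliminated: A beats it against every remaining column (Opt1: 8>1, Opt2: 9>6, Opt3: 8>7, Opt4: 8>4).
Firm B's strategy Opt1 is strictly dominated by Opt3 (A: 4>0, D: 6>3) and is removed.
Firm B's strategy Opt2 is strictly dominated by Opt3 (A: 4>3, D: 6>0) and is removed.
Among the remaining strategies, none is strictly dominated by another pure strategy of the same player, so the elimination stops.
Surviving strategies — Firm A: {A, D}; Firm B: {Opt3, Opt4}.

Opt3, Opt4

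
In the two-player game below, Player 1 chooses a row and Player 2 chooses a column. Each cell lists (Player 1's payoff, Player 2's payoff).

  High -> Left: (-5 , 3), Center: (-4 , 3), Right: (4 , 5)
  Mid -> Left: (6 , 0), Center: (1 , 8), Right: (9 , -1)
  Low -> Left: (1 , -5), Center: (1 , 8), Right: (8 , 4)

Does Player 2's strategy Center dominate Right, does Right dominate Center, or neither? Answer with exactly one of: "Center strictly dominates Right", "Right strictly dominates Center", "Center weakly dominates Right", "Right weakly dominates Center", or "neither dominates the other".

Compare Center to Right across each choice by Player 1: High: 3<5, Mid: 8>-1, Low: 8>4.
Center does better at Mid, Low but worse at High; neither strategy dominates the other.

neither dominates the other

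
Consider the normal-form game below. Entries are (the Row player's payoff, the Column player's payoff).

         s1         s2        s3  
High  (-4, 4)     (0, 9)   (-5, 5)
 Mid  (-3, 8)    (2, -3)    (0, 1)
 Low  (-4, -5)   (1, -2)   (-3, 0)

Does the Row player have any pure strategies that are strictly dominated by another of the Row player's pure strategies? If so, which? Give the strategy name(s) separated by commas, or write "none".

Mid strictly dominates High — s1: -3>-4, s2: 2>0, s3: 0>-5.
Mid is not dominated — it holds its own against High at s1 (-3>-4); Low at s1 (-3>-4).
Low is strictly dominated by Mid (s1: -3>-4, s2: 2>1, s3: 0>-3).

High, Low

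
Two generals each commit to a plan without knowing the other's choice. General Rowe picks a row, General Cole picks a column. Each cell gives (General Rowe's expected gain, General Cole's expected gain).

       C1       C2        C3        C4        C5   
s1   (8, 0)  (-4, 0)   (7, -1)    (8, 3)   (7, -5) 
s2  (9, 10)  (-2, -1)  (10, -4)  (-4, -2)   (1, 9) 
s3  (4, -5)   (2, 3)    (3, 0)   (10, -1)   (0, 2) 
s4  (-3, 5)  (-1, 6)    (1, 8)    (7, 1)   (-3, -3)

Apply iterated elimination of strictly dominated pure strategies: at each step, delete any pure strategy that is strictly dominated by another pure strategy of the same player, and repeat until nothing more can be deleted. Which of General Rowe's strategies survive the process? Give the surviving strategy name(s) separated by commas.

General Rowe's strategy s4 is strictly dominated by s3 (C1: 4>-3, C2: 2>-1, C3: 3>1, C4: 10>7, C5: 0>-3) and is removed.
Column C3 is eliminated: C2 beats it against every remaining row (s1: 0>-1, s2: -1>-4, s3: 3>0).
Among the remaining strategies, none is strictly dominated by another pure strategy of the same player, so the elimination stops.
Surviving strategies — General Rowe: {s1, s2, s3}; General Cole: {C1, C2, C4, C5}.

s1, s2, s3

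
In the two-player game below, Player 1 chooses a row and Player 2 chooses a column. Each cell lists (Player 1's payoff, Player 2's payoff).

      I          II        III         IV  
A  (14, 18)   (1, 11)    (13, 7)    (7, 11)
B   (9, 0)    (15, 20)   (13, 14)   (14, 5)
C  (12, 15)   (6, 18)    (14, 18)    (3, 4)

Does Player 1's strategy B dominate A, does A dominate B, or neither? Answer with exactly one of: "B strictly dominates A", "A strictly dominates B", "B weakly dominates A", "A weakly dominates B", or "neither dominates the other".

neither dominates the other

B's payoffs vs A's, by Player 2's action — I: 9<14, II: 15>1, III: 13=13, IV: 14>7.
B does better at II, IV but worse at I; neither strategy dominates the other.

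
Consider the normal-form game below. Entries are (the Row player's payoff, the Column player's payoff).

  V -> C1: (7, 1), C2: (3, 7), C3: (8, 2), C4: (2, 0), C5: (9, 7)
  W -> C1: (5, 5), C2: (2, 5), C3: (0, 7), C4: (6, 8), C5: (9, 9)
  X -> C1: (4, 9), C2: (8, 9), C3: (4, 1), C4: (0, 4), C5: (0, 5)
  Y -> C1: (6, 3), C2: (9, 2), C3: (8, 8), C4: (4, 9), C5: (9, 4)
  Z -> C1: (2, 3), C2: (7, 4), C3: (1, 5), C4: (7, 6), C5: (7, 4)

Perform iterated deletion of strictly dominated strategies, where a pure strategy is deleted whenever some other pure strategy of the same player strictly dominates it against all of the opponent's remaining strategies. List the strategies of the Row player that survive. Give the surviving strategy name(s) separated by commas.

The Row player's strategy X is strictly dominated by Y (C1: 6>4, C2: 9>8, C3: 8>4, C4: 4>0, C5: 9>0) and is removed.
Column C1 is eliminated: C3 beats it against every remaining row (V: 2>1, W: 7>5, Y: 8>3, Z: 5>3).
Among the remaining strategies, none is strictly dominated by another pure strategy of the same player, so the elimination stops.
Surviving strategies — the Row player: {V, W, Y, Z}; the Column player: {C2, C3, C4, C5}.

V, W, Y, Z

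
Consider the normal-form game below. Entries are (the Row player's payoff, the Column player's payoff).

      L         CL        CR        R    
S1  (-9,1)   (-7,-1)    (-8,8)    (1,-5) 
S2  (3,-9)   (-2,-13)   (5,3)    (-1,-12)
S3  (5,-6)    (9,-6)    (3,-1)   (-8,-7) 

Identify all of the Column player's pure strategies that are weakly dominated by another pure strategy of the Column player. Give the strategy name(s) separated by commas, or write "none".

L is weakly dominated by CR (S1: 8>1, S2: 3>-9, S3: -1>-6).
CL is weakly dominated by L (S1: 1>-1, S2: -9>-13, S3: -6=-6).
CR: no other strategy beats it everywhere (L at S1 (8>1); CL at S1 (8>-1); R at S1 (8>-5)).
R is weakly dominated by L (S1: 1>-5, S2: -9>-12, S3: -6>-7).

L, CL, R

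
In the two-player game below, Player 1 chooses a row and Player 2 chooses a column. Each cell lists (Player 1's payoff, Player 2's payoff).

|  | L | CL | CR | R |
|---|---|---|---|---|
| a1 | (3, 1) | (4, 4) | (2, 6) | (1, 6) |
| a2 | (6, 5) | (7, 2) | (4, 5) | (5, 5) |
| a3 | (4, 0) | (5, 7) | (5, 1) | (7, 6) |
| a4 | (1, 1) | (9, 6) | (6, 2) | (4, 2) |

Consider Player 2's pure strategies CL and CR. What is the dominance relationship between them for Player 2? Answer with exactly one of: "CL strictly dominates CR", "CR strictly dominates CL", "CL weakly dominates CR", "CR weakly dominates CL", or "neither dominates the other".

neither dominates the other

CL's payoffs vs CR's, by Player 1's action — a1: 4<6, a2: 2<5, a3: 7>1, a4: 6>2.
CL does better at a3, a4 but worse at a1, a2; neither strategy dominates the other.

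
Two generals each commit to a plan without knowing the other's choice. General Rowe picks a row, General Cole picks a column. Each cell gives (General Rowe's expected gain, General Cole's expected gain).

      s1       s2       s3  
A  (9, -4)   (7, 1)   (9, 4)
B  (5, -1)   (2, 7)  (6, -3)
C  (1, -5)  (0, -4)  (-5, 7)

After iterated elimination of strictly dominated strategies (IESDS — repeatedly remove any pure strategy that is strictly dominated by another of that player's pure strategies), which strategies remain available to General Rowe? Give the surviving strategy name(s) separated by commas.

General Rowe's strategy B is strictly dominated by A (s1: 9>5, s2: 7>2, s3: 9>6) and is removed.
General Rowe's strategy C is strictly dominated by A (s1: 9>1, s2: 7>0, s3: 9>-5) and is removed.
General Cole's strategy s1 is strictly dominated by s2 (A: 1>-4) and is removed.
For General Cole, s3 strictly dominates s2 on the remaining rows (A: 4>1); eliminate s2.
Among the remaining strategies, none is strictly dominated by another pure strategy of the same player, so the elimination stops.
Surviving strategies — General Rowe: {A}; General Cole: {s3}.

A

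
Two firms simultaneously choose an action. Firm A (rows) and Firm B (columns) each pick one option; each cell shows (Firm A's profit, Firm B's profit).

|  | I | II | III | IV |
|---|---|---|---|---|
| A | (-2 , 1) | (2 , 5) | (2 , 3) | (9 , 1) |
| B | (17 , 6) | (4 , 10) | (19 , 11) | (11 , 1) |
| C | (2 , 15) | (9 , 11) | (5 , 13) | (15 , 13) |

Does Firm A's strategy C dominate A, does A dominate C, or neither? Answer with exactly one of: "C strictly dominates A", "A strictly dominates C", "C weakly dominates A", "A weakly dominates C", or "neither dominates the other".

C strictly dominates A

Compare C to A across each opponent action: I: 2>-2, II: 9>2, III: 5>2, IV: 15>9.
C gives a strictly higher payoff against each opponent action, so C strictly dominates A.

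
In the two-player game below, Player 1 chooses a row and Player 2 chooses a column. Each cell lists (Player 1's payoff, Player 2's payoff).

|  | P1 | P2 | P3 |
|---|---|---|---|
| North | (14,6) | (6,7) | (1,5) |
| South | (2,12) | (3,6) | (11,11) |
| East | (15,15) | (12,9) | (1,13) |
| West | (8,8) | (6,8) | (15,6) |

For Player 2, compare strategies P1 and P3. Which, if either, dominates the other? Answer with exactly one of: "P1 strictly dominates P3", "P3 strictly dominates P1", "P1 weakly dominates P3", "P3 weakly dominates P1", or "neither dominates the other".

P1 strictly dominates P3

P1's payoffs vs P3's, by Player 1's action — North: 6>5, South: 12>11, East: 15>13, West: 8>6.
P1 gives a strictly higher payoff against every action of Player 1, so P1 strictly dominates P3.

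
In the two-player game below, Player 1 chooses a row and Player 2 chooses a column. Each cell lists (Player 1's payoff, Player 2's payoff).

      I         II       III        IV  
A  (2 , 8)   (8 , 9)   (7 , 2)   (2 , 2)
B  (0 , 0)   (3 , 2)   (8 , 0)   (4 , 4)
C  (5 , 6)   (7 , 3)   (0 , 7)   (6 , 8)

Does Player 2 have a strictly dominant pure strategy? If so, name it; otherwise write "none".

none

I fails to dominate II at A (8<9).
II fails to dominate I at C (3<6).
III fails to dominate I at A (2<8).
IV fails to dominate I at A (2<8).
No single strategy dominates all the others.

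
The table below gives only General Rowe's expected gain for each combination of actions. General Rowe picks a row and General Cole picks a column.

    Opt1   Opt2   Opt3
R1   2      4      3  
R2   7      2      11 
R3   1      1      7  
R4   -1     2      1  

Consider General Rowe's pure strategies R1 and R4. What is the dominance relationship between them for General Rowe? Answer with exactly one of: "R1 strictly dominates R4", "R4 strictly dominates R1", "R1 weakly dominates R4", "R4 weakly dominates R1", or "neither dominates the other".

R1's payoffs vs R4's, by General Cole's action — Opt1: 2>-1, Opt2: 4>2, Opt3: 3>1.
R1 gives a strictly higher payoff against every action of General Cole, so R1 strictly dominates R4.

R1 strictly dominates R4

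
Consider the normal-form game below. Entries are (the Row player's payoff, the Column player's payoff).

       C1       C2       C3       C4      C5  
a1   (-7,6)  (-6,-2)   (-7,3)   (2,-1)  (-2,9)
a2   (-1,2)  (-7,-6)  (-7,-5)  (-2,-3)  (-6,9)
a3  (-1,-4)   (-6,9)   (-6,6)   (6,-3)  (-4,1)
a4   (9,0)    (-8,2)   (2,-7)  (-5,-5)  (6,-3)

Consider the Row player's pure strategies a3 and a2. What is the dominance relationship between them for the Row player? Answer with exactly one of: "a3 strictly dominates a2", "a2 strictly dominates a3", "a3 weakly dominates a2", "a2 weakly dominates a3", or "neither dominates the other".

a3 weakly dominates a2

a3's payoffs vs a2's, by the Column player's action — C1: -1=-1, C2: -6>-7, C3: -6>-7, C4: 6>-2, C5: -4>-6.
a3 is at least as good everywhere and strictly better somewhere (tied only at C1), so a3 weakly but not strictly dominates a2.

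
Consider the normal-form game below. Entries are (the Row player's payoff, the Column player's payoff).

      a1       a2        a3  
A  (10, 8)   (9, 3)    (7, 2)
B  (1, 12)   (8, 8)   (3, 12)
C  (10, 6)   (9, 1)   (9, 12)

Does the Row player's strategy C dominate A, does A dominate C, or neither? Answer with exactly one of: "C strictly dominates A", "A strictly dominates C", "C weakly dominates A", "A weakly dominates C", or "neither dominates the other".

C weakly dominates A

C's payoffs vs A's, by the Column player's action — a1: 10=10, a2: 9=9, a3: 9>7.
C is at least as good everywhere and strictly better somewhere (tied only at a1, a2), so C weakly but not strictly dominates A.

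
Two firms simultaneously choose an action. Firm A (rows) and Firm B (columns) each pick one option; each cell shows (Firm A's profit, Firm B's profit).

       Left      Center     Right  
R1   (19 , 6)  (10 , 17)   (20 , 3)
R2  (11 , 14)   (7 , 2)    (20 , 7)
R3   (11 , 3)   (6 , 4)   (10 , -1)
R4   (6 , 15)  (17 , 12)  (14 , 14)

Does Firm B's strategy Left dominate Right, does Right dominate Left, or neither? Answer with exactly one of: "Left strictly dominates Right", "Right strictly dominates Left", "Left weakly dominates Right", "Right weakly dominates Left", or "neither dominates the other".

Left strictly dominates Right

Left's payoffs vs Right's, by Firm A's action — R1: 6>3, R2: 14>7, R3: 3>-1, R4: 15>14.
Left gives a strictly higher payoff against each choice by Firm A, so Left strictly dominates Right.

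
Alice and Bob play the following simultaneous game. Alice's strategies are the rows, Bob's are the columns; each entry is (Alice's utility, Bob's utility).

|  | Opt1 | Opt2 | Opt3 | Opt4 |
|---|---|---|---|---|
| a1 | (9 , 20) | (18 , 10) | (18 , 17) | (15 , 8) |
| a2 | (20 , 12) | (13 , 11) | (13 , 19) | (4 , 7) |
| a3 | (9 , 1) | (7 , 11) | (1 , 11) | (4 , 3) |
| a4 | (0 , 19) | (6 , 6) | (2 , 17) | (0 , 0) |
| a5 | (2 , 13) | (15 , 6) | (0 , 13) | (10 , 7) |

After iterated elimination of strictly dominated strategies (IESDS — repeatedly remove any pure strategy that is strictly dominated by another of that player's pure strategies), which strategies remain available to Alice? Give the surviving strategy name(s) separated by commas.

a1, a2

Alice's strategy a4 is strictly dominated by a1 (Opt1: 9>0, Opt2: 18>6, Opt3: 18>2, Opt4: 15>0) and is removed.
Alice's strategy a5 is strictly dominated by a1 (Opt1: 9>2, Opt2: 18>15, Opt3: 18>0, Opt4: 15>10) and is removed.
For Bob, Opt2 strictly dominates Opt4 on the remaining rows (a1: 10>8, a2: 11>7, a3: 11>3); eliminate Opt4.
Alice's strategy a3 is strictly dominated by a2 (Opt1: 20>9, Opt2: 13>7, Opt3: 13>1) and is removed.
For Bob, Opt1 strictly dominates Opt2 on the remaining rows (a1: 20>10, a2: 12>11); eliminate Opt2.
Among the remaining strategies, none is strictly dominated by another pure strategy of the same player, so the elimination stops.
Surviving strategies — Alice: {a1, a2}; Bob: {Opt1, Opt3}.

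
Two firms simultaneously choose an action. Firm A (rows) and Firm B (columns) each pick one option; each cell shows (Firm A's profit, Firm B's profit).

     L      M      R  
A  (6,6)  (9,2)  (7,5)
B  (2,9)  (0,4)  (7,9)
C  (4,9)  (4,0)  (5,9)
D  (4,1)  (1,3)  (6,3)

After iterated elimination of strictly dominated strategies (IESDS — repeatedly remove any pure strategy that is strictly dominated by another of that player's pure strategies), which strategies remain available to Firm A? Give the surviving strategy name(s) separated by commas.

Row C is eliminated: A beats it against every remaining column (L: 6>4, M: 9>4, R: 7>5).
Row D is eliminated: A beats it against every remaining column (L: 6>4, M: 9>1, R: 7>6).
Firm B's strategy M is strictly dominated by L (A: 6>2, B: 9>4) and is removed.
Among the remaining strategies, none is strictly dominated by another pure strategy of the same player, so the elimination stops.
Surviving strategies — Firm A: {A, B}; Firm B: {L, R}.

A, B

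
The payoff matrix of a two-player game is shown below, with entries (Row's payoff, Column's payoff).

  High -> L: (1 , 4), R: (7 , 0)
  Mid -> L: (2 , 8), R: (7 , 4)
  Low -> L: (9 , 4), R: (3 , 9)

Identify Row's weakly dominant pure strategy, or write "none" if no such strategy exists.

none

High fails to dominate Mid at L (1<2).
Mid fails to dominate Low at L (2<9).
Low fails to dominate High at R (3<7).
No single strategy dominates all the others.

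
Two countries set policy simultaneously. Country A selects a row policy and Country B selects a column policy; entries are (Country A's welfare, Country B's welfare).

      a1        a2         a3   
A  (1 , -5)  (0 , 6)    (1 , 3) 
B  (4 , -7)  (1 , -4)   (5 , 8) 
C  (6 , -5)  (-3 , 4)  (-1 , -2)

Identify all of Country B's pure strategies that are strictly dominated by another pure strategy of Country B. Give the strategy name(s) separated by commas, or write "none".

a1 is strictly dominated by a2 (A: 6>-5, B: -4>-7, C: 4>-5).
Nothing dominates a2: a1 at A (6>-5); a3 at A (6>3).
a3: no other strategy beats it everywhere (a1 at A (3>-5); a2 at B (8>-4)).

a1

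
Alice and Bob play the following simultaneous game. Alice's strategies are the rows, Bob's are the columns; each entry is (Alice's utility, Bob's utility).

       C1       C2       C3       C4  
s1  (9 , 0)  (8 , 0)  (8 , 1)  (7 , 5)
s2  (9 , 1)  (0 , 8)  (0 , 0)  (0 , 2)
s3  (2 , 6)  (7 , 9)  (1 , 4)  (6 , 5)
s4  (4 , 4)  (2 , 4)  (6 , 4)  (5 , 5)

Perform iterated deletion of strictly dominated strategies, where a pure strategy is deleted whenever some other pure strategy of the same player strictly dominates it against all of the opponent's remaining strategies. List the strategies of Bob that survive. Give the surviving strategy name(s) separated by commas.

Alice's strategy s3 is strictly dominated by s1 (C1: 9>2, C2: 8>7, C3: 8>1, C4: 7>6) and is removed.
Row s4 is eliminated: s1 beats it against every remaining column (C1: 9>4, C2: 8>2, C3: 8>6, C4: 7>5).
Column C1 is eliminated: C4 beats it against every remaining row (s1: 5>0, s2: 2>1).
Alice's strategy s2 is strictly dominated by s1 (C2: 8>0, C3: 8>0, C4: 7>0) and is removed.
Bob's strategy C2 is strictly dominated by C3 (s1: 1>0) and is removed.
For Bob, C4 strictly dominates C3 on the remaining rows (s1: 5>1); eliminate C3.
Among the remaining strategies, none is strictly dominated by another pure strategy of the same player, so the elimination stops.
Surviving strategies — Alice: {s1}; Bob: {C4}.

C4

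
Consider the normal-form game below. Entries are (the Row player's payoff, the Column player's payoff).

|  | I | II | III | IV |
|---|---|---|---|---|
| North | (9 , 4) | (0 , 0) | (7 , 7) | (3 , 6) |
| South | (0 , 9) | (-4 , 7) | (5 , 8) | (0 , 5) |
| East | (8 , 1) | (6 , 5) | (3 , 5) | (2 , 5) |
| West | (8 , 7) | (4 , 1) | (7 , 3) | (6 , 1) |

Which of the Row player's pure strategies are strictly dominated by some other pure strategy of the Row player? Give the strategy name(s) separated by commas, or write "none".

South

North: no other strategy beats it everywhere (South at I (9>0); East at I (9>8); West at I (9>8)).
South is strictly dominated by North (I: 9>0, II: 0>-4, III: 7>5, IV: 3>0).
Nothing dominates East: North at II (6>0); South at I (8>0); West at I (8=8).
Nothing dominates West: North at II (4>0); South at I (8>0); East at I (8=8).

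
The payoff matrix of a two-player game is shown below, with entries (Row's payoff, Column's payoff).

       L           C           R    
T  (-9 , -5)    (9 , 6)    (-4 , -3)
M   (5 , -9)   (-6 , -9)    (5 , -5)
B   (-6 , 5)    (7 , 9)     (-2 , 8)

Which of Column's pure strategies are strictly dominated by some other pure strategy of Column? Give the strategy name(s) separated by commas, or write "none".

L is strictly dominated by R (T: -3>-5, M: -5>-9, B: 8>5).
C is not dominated — it holds its own against L at T (6>-5); R at T (6>-3).
R is not dominated — it holds its own against L at T (-3>-5); C at M (-5>-9).

L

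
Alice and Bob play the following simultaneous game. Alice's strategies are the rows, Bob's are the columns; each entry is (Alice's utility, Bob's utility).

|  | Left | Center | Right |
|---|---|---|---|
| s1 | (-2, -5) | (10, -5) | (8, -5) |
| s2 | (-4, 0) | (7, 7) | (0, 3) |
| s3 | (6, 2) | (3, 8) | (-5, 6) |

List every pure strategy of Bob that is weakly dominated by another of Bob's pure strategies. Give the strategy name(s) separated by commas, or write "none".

Left: dominated, since Center does at least as well everywhere (s1: -5=-5, s2: 7>0, s3: 8>2).
Center is not dominated — it holds its own against Left at s2 (7>0); Right at s2 (7>3).
Right is weakly dominated by Center (s1: -5=-5, s2: 7>3, s3: 8>6).

Left, Right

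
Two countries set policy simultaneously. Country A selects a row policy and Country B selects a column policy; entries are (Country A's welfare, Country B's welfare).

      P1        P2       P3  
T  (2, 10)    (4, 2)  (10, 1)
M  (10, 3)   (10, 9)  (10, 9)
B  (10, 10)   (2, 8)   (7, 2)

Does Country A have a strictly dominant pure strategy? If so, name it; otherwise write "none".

none

T fails to dominate M at P1 (2<10).
M fails to dominate T at P3 (10=10).
B fails to dominate T at P2 (2<4).
No single strategy dominates all the others.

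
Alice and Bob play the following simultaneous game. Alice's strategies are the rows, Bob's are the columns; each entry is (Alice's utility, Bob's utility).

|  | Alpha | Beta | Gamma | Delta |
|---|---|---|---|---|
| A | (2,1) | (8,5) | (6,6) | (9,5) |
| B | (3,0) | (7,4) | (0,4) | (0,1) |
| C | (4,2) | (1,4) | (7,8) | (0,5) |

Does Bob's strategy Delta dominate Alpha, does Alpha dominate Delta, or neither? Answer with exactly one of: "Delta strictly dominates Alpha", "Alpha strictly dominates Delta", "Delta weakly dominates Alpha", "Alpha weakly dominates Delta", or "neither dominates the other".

Delta strictly dominates Alpha

Delta's payoffs vs Alpha's, by Alice's action — A: 5>1, B: 1>0, C: 5>2.
Every comparison favours Delta, so Delta strictly dominates Alpha.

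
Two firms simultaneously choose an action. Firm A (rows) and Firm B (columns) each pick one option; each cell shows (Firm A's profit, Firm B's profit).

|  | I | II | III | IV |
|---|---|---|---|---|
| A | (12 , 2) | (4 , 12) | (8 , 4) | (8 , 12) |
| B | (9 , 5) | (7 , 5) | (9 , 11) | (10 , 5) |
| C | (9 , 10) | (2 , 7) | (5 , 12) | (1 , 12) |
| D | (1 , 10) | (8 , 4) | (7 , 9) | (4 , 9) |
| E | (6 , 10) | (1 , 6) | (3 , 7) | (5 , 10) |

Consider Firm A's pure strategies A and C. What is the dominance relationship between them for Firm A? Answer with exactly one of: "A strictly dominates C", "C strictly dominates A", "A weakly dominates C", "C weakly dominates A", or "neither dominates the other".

A strictly dominates C

A's payoffs vs C's, by Firm B's action — I: 12>9, II: 4>2, III: 8>5, IV: 8>1.
A gives a strictly higher payoff against each opponent action, so A strictly dominates C.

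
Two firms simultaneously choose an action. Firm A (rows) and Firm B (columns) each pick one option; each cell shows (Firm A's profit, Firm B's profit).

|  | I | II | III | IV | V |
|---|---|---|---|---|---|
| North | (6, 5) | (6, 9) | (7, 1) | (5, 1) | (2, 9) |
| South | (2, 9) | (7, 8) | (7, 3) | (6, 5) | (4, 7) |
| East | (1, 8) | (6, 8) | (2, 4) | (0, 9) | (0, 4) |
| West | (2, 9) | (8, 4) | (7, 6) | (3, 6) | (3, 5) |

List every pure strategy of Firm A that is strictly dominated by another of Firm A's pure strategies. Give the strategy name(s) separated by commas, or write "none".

North: no other strategy beats it everywhere (South at I (6>2); East at I (6>1); West at I (6>2)).
Nothing dominates South: North at II (7>6); East at I (2>1); West at I (2=2).
East is strictly dominated by South (I: 2>1, II: 7>6, III: 7>2, IV: 6>0, V: 4>0).
West: no other strategy beats it everywhere (North at II (8>6); South at I (2=2); East at I (2>1)).

East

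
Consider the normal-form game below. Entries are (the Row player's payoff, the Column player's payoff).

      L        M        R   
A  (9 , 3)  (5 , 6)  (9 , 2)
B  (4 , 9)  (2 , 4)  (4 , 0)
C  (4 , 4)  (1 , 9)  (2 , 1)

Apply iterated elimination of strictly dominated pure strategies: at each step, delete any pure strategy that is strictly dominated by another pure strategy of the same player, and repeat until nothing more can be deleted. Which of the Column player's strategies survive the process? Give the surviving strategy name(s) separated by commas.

For the Row player, A strictly dominates B on the remaining columns (L: 9>4, M: 5>2, R: 9>4); eliminate B.
The Row player's strategy C is strictly dominated by A (L: 9>4, M: 5>1, R: 9>2) and is removed.
For the Column player, M strictly dominates L on the remaining rows (A: 6>3); eliminate L.
The Column player's strategy R is strictly dominated by M (A: 6>2) and is removed.
Among the remaining strategies, none is strictly dominated by another pure strategy of the same player, so the elimination stops.
Surviving strategies — the Row player: {A}; the Column player: {M}.

M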